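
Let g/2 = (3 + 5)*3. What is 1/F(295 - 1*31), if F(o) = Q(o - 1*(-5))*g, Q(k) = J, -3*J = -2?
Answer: 1/32 ≈ 0.031250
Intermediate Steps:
J = ⅔ (J = -⅓*(-2) = ⅔ ≈ 0.66667)
Q(k) = ⅔
g = 48 (g = 2*((3 + 5)*3) = 2*(8*3) = 2*24 = 48)
F(o) = 32 (F(o) = (⅔)*48 = 32)
1/F(295 - 1*31) = 1/32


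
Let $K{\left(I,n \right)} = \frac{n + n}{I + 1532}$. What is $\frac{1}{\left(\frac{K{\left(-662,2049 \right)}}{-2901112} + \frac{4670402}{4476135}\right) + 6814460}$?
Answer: $\frac{75317459980296}{513247896923489456891} \approx 1.4675 \cdot 10^{-7}$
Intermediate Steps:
$K{\left(I,n \right)} = \frac{2 n}{1532 + I}$
$\frac{1}{\left(\frac{K{\left(-662,2049 \right)}}{-2901112} + \frac{4670402}{4476135}\right) + 6814460} = \frac{1}{\left(\frac{2 \cdot 2049 \frac{1}{1532 - 662}}{-2901112} + \frac{4670402}{4476135}\right) + 6814460} = \frac{1}{\left(2 \cdot 2049 \cdot \frac{1}{870} \left(- \frac{1}{2901112}\right) + 4670402 \cdot \frac{1}{4476135}\right) + 6814460} = \frac{1}{\left(2 \cdot 2049 \cdot \frac{1}{870} \left(- \frac{1}{2901112}\right) + \frac{4670402}{4476135}\right) + 6814460} = \frac{1}{\left(\frac{683}{145} \left(- \frac{1}{2901112}\right) + \frac{4670402}{4476135}\right) + 6814460} = \frac{1}{\left(- \frac{683}{420661240} + \frac{4670402}{4476135}\right) + 6814460} = \frac{1}{\frac{78586161576731}{75317459980296} + 6814460} = \frac{1}{\frac{513247896923489456891}{75317459980296}} = \frac{75317459980296}{513247896923489456891}$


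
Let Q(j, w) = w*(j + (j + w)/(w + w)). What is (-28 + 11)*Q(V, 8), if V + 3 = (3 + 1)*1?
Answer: -425/2 ≈ -212.50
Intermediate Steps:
V = 1 (V = -3 + (3 + 1)*1 = -3 + 4*1 = -3 + 4 = 1)
Q(j, w) = w*(j + (j + w)/(2*w)) (Q(j, w) = w*(j + (j + w)/((2*w))) = w*(j + (j + w)*(1/(2*w))) = w*(j + (j + w)/(2*w)))
(-28 + 11)*Q(V, 8) = (-28 + 11)*((1/2)*1 + (1/2)*8 + 1*8) = -17*(1/2 + 4 + 8) = -17*25/2 = -425/2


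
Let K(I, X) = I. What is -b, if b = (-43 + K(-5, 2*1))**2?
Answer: -2304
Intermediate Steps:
b = 2304 (b = (-43 - 5)**2 = (-48)**2 = 2304)
-b = -1*2304 = -2304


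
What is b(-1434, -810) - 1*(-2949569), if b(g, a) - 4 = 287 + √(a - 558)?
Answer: 2949860 + 6*I*√38 ≈ 2.9499e+6 + 36.987*I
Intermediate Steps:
b(g, a) = 291 + √(-558 + a) (b(g, a) = 4 + (287 + √(a - 558)) = 4 + (287 + √(-558 + a)) = 291 + √(-558 + a))
b(-1434, -810) - 1*(-2949569) = (291 + √(-558 - 810)) - 1*(-2949569) = (291 + √(-1368)) + 2949569 = (291 + 6*I*√38) + 2949569 = 2949860 + 6*I*√38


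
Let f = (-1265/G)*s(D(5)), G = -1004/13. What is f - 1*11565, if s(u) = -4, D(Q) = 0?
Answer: -2919260/251 ≈ -11631.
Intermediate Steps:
G = -1004/13 (G = -1004*1/13 = -1004/13 ≈ -77.231)
f = -16445/251 (f = -1265/(-1004/13)*(-4) = -1265*(-13/1004)*(-4) = (16445/1004)*(-4) = -16445/251 ≈ -65.518)
f - 1*11565 = -16445/251 - 1*11565 = -16445/251 - 11565 = -2919260/251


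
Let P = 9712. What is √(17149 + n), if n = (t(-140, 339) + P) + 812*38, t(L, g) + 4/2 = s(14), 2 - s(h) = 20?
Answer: √57697 ≈ 240.20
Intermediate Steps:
s(h) = -18 (s(h) = 2 - 1*20 = 2 - 20 = -18)
t(L, g) = -20 (t(L, g) = -2 - 18 = -20)
n = 40548 (n = (-20 + 9712) + 812*38 = 9692 + 30856 = 40548)
√(17149 + n) = √(17149 + 40548) = √57697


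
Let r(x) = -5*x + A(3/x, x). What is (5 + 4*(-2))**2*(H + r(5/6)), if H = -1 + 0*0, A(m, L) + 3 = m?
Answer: -411/10 ≈ -41.100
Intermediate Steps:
A(m, L) = -3 + m
r(x) = -3 - 5*x + 3/x (r(x) = -5*x + (-3 + 3/x) = -3 - 5*x + 3/x)
H = -1 (H = -1 + 0 = -1)
(5 + 4*(-2))**2*(H + r(5/6)) = (5 + 4*(-2))**2*(-1 + (-3 - 25/6 + 3/((5/6)))) = (5 - 8)**2*(-1 + (-3 - 25/6 + 3/((5*(1/6))))) = (-3)**2*(-1 + (-3 - 5*5/6 + 3/(5/6))) = 9*(-1 + (-3 - 25/6 + 3*(6/5))) = 9*(-1 + (-3 - 25/6 + 18/5)) = 9*(-1 - 107/30) = 9*(-137/30) = -411/10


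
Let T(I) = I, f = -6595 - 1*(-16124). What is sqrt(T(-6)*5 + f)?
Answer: sqrt(9499) ≈ 97.463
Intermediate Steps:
f = 9529 (f = -6595 + 16124 = 9529)
sqrt(T(-6)*5 + f) = sqrt(-6*5 + 9529) = sqrt(-30 + 9529) = sqrt(9499)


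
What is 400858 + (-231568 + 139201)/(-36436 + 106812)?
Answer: 28210690241/70376 ≈ 4.0086e+5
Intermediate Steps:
400858 + (-231568 + 139201)/(-36436 + 106812) = 400858 - 92367/70376 = 28210690241/70376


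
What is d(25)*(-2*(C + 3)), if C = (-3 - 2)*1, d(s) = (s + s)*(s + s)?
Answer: 10000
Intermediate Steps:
d(s) = 4*s² (d(s) = (2*s)*(2*s) = 4*s²)
C = -5 (C = -5*1 = -5)
d(25)*(-2*(C + 3)) = (4*25²)*(-2*(-5 + 3)) = (4*625)*(-2*(-2)) = 2500*4 = 10000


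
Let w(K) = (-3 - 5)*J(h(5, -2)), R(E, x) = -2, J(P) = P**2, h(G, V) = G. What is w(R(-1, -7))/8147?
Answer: -200/8147 ≈ -0.024549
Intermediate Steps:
w(K) = -200 (w(K) = (-3 - 5)*5**2 = -8*25 = -200)
w(R(-1, -7))/8147 = -200/8147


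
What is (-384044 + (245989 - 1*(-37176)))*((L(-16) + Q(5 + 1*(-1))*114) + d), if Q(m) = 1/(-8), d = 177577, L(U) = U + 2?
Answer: -71643761405/4 ≈ -1.7911e+10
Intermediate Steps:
L(U) = 2 + U
Q(m) = -⅛
(-384044 + (245989 - 1*(-37176)))*((L(-16) + Q(5 + 1*(-1))*114) + d) = (-384044 + (245989 - 1*(-37176)))*(((2 - 16) - ⅛*114) + 177577) = (-384044 + (245989 + 37176))*((-14 - 57/4) + 177577) = (-384044 + 283165)*(-113/4 + 177577) = -100879*710195/4 = -71643761405/4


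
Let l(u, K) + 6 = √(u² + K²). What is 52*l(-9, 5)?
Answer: -312 + 52*√106 ≈ 223.37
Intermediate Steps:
l(u, K) = -6 + √(K² + u²) (l(u, K) = -6 + √(u² + K²) = -6 + √(K² + u²))
52*l(-9, 5) = 52*(-6 + √(5² + (-9)²)) = 52*(-6 + √(25 + 81)) = 52*(-6 + √106) = -312 + 52*√106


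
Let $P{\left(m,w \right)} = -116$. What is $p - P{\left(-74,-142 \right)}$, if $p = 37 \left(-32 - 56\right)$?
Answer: $-3140$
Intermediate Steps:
$p = -3256$ ($p = 37 \left(-32 - 56\right) = 37 \left(-88\right) = -3256$)
$p - P{\left(-74,-142 \right)} = -3256 - -116 = -3256 + 116 = -3140$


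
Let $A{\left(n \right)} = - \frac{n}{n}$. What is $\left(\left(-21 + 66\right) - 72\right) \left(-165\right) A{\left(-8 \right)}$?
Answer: $-4455$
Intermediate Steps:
$A{\left(n \right)} = -1$ ($A{\left(n \right)} = \left(-1\right) 1 = -1$)
$\left(\left(-21 + 66\right) - 72\right) \left(-165\right) A{\left(-8 \right)} = \left(\left(-21 + 66\right) - 72\right) \left(-165\right) \left(-1\right) = \left(45 - 72\right) \left(-165\right) \left(-1\right) = \left(-27\right) \left(-165\right) \left(-1\right) = 4455 \left(-1\right) = -4455$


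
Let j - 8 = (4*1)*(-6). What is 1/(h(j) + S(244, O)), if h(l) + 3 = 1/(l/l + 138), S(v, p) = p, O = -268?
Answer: -139/37668 ≈ -0.0036901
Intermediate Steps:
j = -16 (j = 8 + (4*1)*(-6) = 8 + 4*(-6) = 8 - 24 = -16)
h(l) = -416/139 (h(l) = -3 + 1/(l/l + 138) = -3 + 1/(1 + 138) = -3 + 1/139 = -416/139)
1/(h(j) + S(244, O)) = 1/(-416/139 - 268) = 1/(-37668/139) = -139/37668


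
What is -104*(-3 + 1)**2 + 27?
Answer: -389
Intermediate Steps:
-104*(-3 + 1)**2 + 27 = -104*(-2)**2 + 27 = -104*4 + 27 = -416 + 27 = -389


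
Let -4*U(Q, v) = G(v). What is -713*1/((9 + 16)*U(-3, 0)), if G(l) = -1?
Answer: -2852/25 ≈ -114.08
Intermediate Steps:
U(Q, v) = 1/4 (U(Q, v) = -1/4*(-1) = 1/4)
-713*1/((9 + 16)*U(-3, 0)) = -713*4/(9 + 16) = -713/(25*(1/4)) = -713/25/4 = -713*4/25 = -2852/25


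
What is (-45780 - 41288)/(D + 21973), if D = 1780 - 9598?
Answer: -87068/14155 ≈ -6.1510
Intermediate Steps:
D = -7818
(-45780 - 41288)/(D + 21973) = (-45780 - 41288)/(-7818 + 21973) = -87068/14155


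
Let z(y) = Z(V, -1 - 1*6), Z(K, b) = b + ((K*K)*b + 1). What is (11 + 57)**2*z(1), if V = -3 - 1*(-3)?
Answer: -27744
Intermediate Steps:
V = 0 (V = -3 + 3 = 0)
Z(K, b) = 1 + b + b*K**2 (Z(K, b) = b + (K**2*b + 1) = b + (b*K**2 + 1) = b + (1 + b*K**2) = 1 + b + b*K**2)
z(y) = -6 (z(y) = 1 + (-1 - 1*6) + (-1 - 1*6)*0**2 = 1 + (-1 - 6) + (-1 - 6)*0 = 1 - 7 - 7*0 = 1 - 7 + 0 = -6)
(11 + 57)**2*z(1) = (11 + 57)**2*(-6) = 68**2*(-6) = 4624*(-6) = -27744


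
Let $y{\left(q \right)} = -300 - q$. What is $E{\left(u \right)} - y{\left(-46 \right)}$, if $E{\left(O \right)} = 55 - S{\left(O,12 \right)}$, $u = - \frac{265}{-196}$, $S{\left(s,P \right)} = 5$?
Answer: $304$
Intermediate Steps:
$u = \frac{265}{196}$ ($u = \left(-265\right) \left(- \frac{1}{196}\right) = \frac{265}{196} \approx 1.352$)
$E{\left(O \right)} = 50$ ($E{\left(O \right)} = 55 - 5 = 50$)
$E{\left(u \right)} - y{\left(-46 \right)} = 50 - \left(-300 - -46\right) = 50 - \left(-300 + 46\right) = 50 - -254 = 50 + 254 = 304$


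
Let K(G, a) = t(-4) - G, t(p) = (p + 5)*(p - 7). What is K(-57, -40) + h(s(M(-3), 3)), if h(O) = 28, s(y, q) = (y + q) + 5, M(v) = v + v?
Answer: 74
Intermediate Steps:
t(p) = (-7 + p)*(5 + p) (t(p) = (5 + p)*(-7 + p) = (-7 + p)*(5 + p))
M(v) = 2*v
s(y, q) = 5 + q + y (s(y, q) = (q + y) + 5 = 5 + q + y)
K(G, a) = -11 - G (K(G, a) = (-35 + (-4)**2 - 2*(-4)) - G = (-35 + 16 + 8) - G = -11 - G)
K(-57, -40) + h(s(M(-3), 3)) = (-11 - 1*(-57)) + 28 = (-11 + 57) + 28 = 46 + 28 = 74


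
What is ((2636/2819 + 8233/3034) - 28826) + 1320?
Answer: -235223375625/8552846 ≈ -27502.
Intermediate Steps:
((2636/2819 + 8233/3034) - 28826) + 1320 = (31206451/8552846 - 28826) + 1320 = -246513132345/8552846 + 1320 = -235223375625/8552846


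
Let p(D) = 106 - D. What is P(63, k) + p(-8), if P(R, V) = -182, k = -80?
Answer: -68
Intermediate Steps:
P(63, k) + p(-8) = -182 + (106 - 1*(-8)) = -182 + (106 + 8) = -182 + 114 = -68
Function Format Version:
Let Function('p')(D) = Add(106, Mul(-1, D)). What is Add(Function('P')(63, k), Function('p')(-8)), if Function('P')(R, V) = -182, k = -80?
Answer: -68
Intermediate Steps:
Add(Function('P')(63, k), Function('p')(-8)) = Add(-182, Add(106, Mul(-1, -8))) = Add(-182, Add(106, 8)) = Add(-182, 114) = -68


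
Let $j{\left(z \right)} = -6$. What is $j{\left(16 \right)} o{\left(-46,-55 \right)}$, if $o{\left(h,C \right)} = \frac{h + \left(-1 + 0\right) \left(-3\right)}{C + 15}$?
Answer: $- \frac{129}{20} \approx -6.45$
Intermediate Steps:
$o{\left(h,C \right)} = \frac{3 + h}{15 + C}$ ($o{\left(h,C \right)} = \frac{h - -3}{15 + C} = \frac{h + 3}{15 + C} = \frac{3 + h}{15 + C}$)
$j{\left(16 \right)} o{\left(-46,-55 \right)} = - 6 \frac{3 - 46}{15 - 55} = - 6 \frac{1}{-40} \left(-43\right) = - 6 \left(\left(- \frac{1}{40}\right) \left(-43\right)\right) = \left(-6\right) \frac{43}{40} = - \frac{129}{20}$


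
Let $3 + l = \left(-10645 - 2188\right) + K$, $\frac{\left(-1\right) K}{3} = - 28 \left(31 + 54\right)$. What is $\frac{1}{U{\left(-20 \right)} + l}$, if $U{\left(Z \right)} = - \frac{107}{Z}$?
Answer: $- \frac{20}{113813} \approx -0.00017573$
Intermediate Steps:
$K = 7140$ ($K = - 3 \left(- 28 \left(31 + 54\right)\right) = - 3 \left(\left(-28\right) 85\right) = \left(-3\right) \left(-2380\right) = 7140$)
$l = -5696$ ($l = -3 + \left(\left(-10645 - 2188\right) + 7140\right) = -3 + \left(-12833 + 7140\right) = -3 - 5693 = -5696$)
$\frac{1}{U{\left(-20 \right)} + l} = \frac{1}{- \frac{107}{-20} - 5696} = \frac{1}{\left(-107\right) \left(- \frac{1}{20}\right) - 5696} = \frac{1}{\frac{107}{20} - 5696} = \frac{1}{- \frac{113813}{20}} = - \frac{20}{113813}$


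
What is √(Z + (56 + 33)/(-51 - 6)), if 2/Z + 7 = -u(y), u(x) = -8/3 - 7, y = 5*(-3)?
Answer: I*√10545/114 ≈ 0.90078*I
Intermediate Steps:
y = -15
u(x) = -29/3 (u(x) = -8*⅓ - 7 = -8/3 - 7 = -29/3)
Z = ¾ (Z = 2/(-7 - 1*(-29/3)) = 2/(-7 + 29/3) = 2/(8/3) = 2*(3/8) = ¾ ≈ 0.75000)
√(Z + (56 + 33)/(-51 - 6)) = √(¾ + (56 + 33)/(-51 - 6)) = √(¾ + 89/(-57)) = √(¾ + 89*(-1/57)) = √(¾ - 89/57) = √(-185/228) = I*√10545/114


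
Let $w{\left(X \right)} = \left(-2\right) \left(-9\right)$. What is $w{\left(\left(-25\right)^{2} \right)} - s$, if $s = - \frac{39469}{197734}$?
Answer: $\frac{3598681}{197734} \approx 18.2$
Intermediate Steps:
$w{\left(X \right)} = 18$
$s = - \frac{39469}{197734}$ ($s = \left(-39469\right) \frac{1}{197734} = - \frac{39469}{197734} \approx -0.19961$)
$w{\left(\left(-25\right)^{2} \right)} - s = 18 - - \frac{39469}{197734} = 18 + \frac{39469}{197734} = \frac{3598681}{197734}$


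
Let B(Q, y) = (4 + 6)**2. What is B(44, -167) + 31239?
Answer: 31339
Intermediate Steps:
B(Q, y) = 100 (B(Q, y) = 10**2 = 100)
B(44, -167) + 31239 = 100 + 31239 = 31339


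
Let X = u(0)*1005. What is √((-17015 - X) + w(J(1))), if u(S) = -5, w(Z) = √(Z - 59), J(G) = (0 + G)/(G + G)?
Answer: √(-47960 + 6*I*√26)/2 ≈ 0.034925 + 109.5*I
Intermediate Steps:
J(G) = ½ (J(G) = G/((2*G)) = G*(1/(2*G)) = ½)
w(Z) = √(-59 + Z)
X = -5025 (X = -5*1005 = -5025)
√((-17015 - X) + w(J(1))) = √((-17015 - 1*(-5025)) + √(-59 + ½)) = √((-17015 + 5025) + √(-117/2)) = √(-11990 + 3*I*√26/2)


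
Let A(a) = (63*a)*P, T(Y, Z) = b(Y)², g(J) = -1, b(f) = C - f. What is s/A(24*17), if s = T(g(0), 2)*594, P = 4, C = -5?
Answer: 11/119 ≈ 0.092437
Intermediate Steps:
b(f) = -5 - f
T(Y, Z) = (-5 - Y)²
A(a) = 252*a (A(a) = (63*a)*4 = 252*a)
s = 9504 (s = (5 - 1)²*594 = 4²*594 = 16*594 = 9504)
s/A(24*17) = 9504/((252*(24*17))) = 9504/((252*408)) = 9504/102816 = 9504*(1/102816) = 11/119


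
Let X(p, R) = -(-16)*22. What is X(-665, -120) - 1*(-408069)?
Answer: 408421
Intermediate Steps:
X(p, R) = 352 (X(p, R) = -1*(-352) = 352)
X(-665, -120) - 1*(-408069) = 352 - 1*(-408069) = 352 + 408069 = 408421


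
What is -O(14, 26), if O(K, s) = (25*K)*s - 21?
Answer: -9079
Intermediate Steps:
O(K, s) = -21 + 25*K*s (O(K, s) = 25*K*s - 21 = -21 + 25*K*s)
-O(14, 26) = -(-21 + 25*14*26) = -(-21 + 9100) = -1*9079 = -9079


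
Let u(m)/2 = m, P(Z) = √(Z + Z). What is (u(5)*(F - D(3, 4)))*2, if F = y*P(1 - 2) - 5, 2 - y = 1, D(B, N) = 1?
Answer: -120 + 20*I*√2 ≈ -120.0 + 28.284*I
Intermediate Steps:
P(Z) = √2*√Z (P(Z) = √(2*Z) = √2*√Z)
y = 1 (y = 2 - 1*1 = 2 - 1 = 1)
u(m) = 2*m
F = -5 + I*√2 (F = 1*(√2*√(1 - 2)) - 5 = 1*(√2*√(-1)) - 5 = 1*(√2*I) - 5 = 1*(I*√2) - 5 = I*√2 - 5 = -5 + I*√2 ≈ -5.0 + 1.4142*I)
(u(5)*(F - D(3, 4)))*2 = ((2*5)*((-5 + I*√2) - 1*1))*2 = (10*((-5 + I*√2) - 1))*2 = (10*(-6 + I*√2))*2 = (-60 + 10*I*√2)*2 = -120 + 20*I*√2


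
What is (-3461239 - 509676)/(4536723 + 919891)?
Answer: -3970915/5456614 ≈ -0.72773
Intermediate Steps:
(-3461239 - 509676)/(4536723 + 919891) = -3970915/5456614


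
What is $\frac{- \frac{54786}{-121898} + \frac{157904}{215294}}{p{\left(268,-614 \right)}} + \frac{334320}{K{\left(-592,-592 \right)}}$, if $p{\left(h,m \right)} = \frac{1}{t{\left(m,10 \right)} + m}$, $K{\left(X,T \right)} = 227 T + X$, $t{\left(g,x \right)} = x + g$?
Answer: $- \frac{3803804130788057}{2635638190348} \approx -1443.2$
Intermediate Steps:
$t{\left(g,x \right)} = g + x$
$K{\left(X,T \right)} = X + 227 T$
$p{\left(h,m \right)} = \frac{1}{10 + 2 m}$ ($p{\left(h,m \right)} = \frac{1}{\left(m + 10\right) + m} = \frac{1}{\left(10 + m\right) + m} = \frac{1}{10 + 2 m}$)
$\frac{- \frac{54786}{-121898} + \frac{157904}{215294}}{p{\left(268,-614 \right)}} + \frac{334320}{K{\left(-592,-592 \right)}} = \frac{- \frac{54786}{-121898} + \frac{157904}{215294}}{\frac{1}{2} \frac{1}{5 - 614}} + \frac{334320}{-592 + 227 \left(-592\right)} = \frac{\left(-54786\right) \left(- \frac{1}{121898}\right) + 157904 \cdot \frac{1}{215294}}{\frac{1}{2} \frac{1}{-609}} + \frac{334320}{-592 - 134384} = \frac{\frac{27393}{60949} + \frac{78952}{107647}}{\frac{1}{2} \left(- \frac{1}{609}\right)} + \frac{334320}{-134976} = \frac{7760819719}{6560977003 \left(- \frac{1}{1218}\right)} + 334320 \left(- \frac{1}{134976}\right) = \frac{7760819719}{6560977003} \left(-1218\right) - \frac{6965}{2812} = - \frac{1350382631106}{937282429} - \frac{6965}{2812} = - \frac{3803804130788057}{2635638190348}$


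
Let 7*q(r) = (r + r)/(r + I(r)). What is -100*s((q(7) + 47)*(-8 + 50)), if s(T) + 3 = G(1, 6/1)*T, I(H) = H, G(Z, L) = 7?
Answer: -1385700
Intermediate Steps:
q(r) = ⅐ (q(r) = ((r + r)/(r + r))/7 = ((2*r)/((2*r)))/7 = ((2*r)*(1/(2*r)))/7 = (⅐)*1 = ⅐)
s(T) = -3 + 7*T
-100*s((q(7) + 47)*(-8 + 50)) = -100*(-3 + 7*((⅐ + 47)*(-8 + 50))) = -100*(-3 + 7*((330/7)*42)) = -100*(-3 + 7*1980) = -100*(-3 + 13860) = -100*13857 = -1385700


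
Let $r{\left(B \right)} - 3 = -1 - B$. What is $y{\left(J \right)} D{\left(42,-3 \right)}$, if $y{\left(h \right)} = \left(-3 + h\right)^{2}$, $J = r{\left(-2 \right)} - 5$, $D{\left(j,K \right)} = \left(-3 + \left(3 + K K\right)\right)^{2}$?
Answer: $1296$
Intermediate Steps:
$r{\left(B \right)} = 2 - B$ ($r{\left(B \right)} = 3 - \left(1 + B\right) = 2 - B$)
$D{\left(j,K \right)} = K^{4}$ ($D{\left(j,K \right)} = \left(-3 + \left(3 + K^{2}\right)\right)^{2} = \left(K^{2}\right)^{2} = K^{4}$)
$J = -1$ ($J = \left(2 - -2\right) - 5 = \left(2 + 2\right) - 5 = 4 - 5 = -1$)
$y{\left(J \right)} D{\left(42,-3 \right)} = \left(-3 - 1\right)^{2} \left(-3\right)^{4} = \left(-4\right)^{2} \cdot 81 = 16 \cdot 81 = 1296$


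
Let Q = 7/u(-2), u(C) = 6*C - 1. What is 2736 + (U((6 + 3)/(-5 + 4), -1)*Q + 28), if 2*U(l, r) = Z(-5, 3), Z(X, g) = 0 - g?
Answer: 71885/26 ≈ 2764.8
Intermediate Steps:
u(C) = -1 + 6*C
Z(X, g) = -g
Q = -7/13 (Q = 7/(-1 + 6*(-2)) = 7/(-1 - 12) = 7/(-13) = 7*(-1/13) = -7/13 ≈ -0.53846)
U(l, r) = -3/2 (U(l, r) = (-1*3)/2 = (1/2)*(-3) = -3/2)
2736 + (U((6 + 3)/(-5 + 4), -1)*Q + 28) = 2736 + (-3/2*(-7/13) + 28) = 2736 + (21/26 + 28) = 2736 + 749/26 = 71885/26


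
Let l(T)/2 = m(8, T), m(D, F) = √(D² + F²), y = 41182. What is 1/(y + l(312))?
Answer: 20591/847783746 - 4*√1522/423891873 ≈ 2.3920e-5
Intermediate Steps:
l(T) = 2*√(64 + T²) (l(T) = 2*√(8² + T²) = 2*√(64 + T²))
1/(y + l(312)) = 1/(41182 + 2*√(64 + 312²)) = 1/(41182 + 2*√(64 + 97344)) = 1/(41182 + 2*√97408) = 1/(41182 + 2*(8*√1522)) = 1/(41182 + 16*√1522)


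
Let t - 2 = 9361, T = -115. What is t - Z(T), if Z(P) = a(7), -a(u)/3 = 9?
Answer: 9390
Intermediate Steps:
a(u) = -27 (a(u) = -3*9 = -27)
Z(P) = -27
t = 9363 (t = 2 + 9361 = 9363)
t - Z(T) = 9363 - 1*(-27) = 9363 + 27 = 9390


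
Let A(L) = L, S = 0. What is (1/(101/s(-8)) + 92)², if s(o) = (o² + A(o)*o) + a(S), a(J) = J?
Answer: 88736400/10201 ≈ 8698.8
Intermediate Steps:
s(o) = 2*o² (s(o) = (o² + o*o) + 0 = (o² + o²) + 0 = 2*o² + 0 = 2*o²)
(1/(101/s(-8)) + 92)² = (1/(101/((2*(-8)²))) + 92)² = (1/(101/((2*64))) + 92)² = (1/(101/128) + 92)² = (128/101 + 92)² = (9420/101)² = 88736400/10201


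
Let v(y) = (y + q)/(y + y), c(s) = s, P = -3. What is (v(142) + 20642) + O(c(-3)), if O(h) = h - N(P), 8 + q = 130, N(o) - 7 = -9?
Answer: 1465577/71 ≈ 20642.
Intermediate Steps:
N(o) = -2 (N(o) = 7 - 9 = -2)
q = 122 (q = -8 + 130 = 122)
v(y) = (122 + y)/(2*y) (v(y) = (y + 122)/(y + y) = (122 + y)/((2*y)) = (122 + y)*(1/(2*y)) = (122 + y)/(2*y))
O(h) = 2 + h (O(h) = h - 1*(-2) = h + 2 = 2 + h)
(v(142) + 20642) + O(c(-3)) = ((1/2)*(122 + 142)/142 + 20642) + (2 - 3) = ((1/2)*(1/142)*264 + 20642) - 1 = (66/71 + 20642) - 1 = 1465648/71 - 1 = 1465577/71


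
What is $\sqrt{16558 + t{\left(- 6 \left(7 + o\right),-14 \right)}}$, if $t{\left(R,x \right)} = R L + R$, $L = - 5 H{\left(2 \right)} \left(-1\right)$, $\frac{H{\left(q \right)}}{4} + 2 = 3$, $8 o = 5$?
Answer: $\frac{\sqrt{62389}}{2} \approx 124.89$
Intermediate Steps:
$o = \frac{5}{8}$ ($o = \frac{1}{8} \cdot 5 = \frac{5}{8} \approx 0.625$)
$H{\left(q \right)} = 4$ ($H{\left(q \right)} = -8 + 4 \cdot 3 = -8 + 12 = 4$)
$L = 20$ ($L = \left(-5\right) 4 \left(-1\right) = \left(-20\right) \left(-1\right) = 20$)
$t{\left(R,x \right)} = 21 R$ ($t{\left(R,x \right)} = R 20 + R = 20 R + R = 21 R$)
$\sqrt{16558 + t{\left(- 6 \left(7 + o\right),-14 \right)}} = \sqrt{16558 + 21 \left(- 6 \left(7 + \frac{5}{8}\right)\right)} = \sqrt{16558 + 21 \left(\left(-6\right) \frac{61}{8}\right)} = \sqrt{16558 + 21 \left(- \frac{183}{4}\right)} = \sqrt{16558 - \frac{3843}{4}} = \sqrt{\frac{62389}{4}} = \frac{\sqrt{62389}}{2}$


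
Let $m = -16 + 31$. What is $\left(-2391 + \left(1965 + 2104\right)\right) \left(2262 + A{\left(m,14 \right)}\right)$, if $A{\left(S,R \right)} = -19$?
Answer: $3763754$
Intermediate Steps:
$m = 15$
$\left(-2391 + \left(1965 + 2104\right)\right) \left(2262 + A{\left(m,14 \right)}\right) = \left(-2391 + \left(1965 + 2104\right)\right) \left(2262 - 19\right) = \left(-2391 + 4069\right) 2243 = 1678 \cdot 2243 = 3763754$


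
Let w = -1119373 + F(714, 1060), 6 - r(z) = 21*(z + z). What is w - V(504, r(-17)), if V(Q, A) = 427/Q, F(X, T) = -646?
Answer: -80641429/72 ≈ -1.1200e+6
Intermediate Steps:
r(z) = 6 - 42*z (r(z) = 6 - 21*(z + z) = 6 - 21*2*z = 6 - 42*z)
w = -1120019 (w = -1119373 - 646 = -1120019)
w - V(504, r(-17)) = -1120019 - 427/504 = -1120019 - 1*61/72 = -1120019 - 61/72 = -80641429/72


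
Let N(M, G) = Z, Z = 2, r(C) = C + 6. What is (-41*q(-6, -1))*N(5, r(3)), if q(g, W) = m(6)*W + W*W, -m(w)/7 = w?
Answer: -3526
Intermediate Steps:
m(w) = -7*w
r(C) = 6 + C
N(M, G) = 2
q(g, W) = W² - 42*W (q(g, W) = (-7*6)*W + W*W = -42*W + W² = W² - 42*W)
(-41*q(-6, -1))*N(5, r(3)) = -(-41)*(-42 - 1)*2 = -(-41)*(-43)*2 = -41*43*2 = -1763*2 = -3526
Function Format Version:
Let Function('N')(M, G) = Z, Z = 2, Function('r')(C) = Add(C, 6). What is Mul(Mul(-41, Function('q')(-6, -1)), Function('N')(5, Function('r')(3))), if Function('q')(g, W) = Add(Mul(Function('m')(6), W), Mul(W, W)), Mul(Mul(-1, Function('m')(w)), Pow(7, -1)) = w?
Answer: -3526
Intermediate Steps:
Function('m')(w) = Mul(-7, w)
Function('r')(C) = Add(6, C)
Function('N')(M, G) = 2
Function('q')(g, W) = Add(Pow(W, 2), Mul(-42, W)) (Function('q')(g, W) = Add(Mul(Mul(-7, 6), W), Mul(W, W)) = Add(Mul(-42, W), Pow(W, 2)) = Add(Pow(W, 2), Mul(-42, W)))
Mul(Mul(-41, Function('q')(-6, -1)), Function('N')(5, Function('r')(3))) = Mul(Mul(-41, Mul(-1, Add(-42, -1))), 2) = Mul(Mul(-41, Mul(-1, -43)), 2) = Mul(Mul(-41, 43), 2) = Mul(-1763, 2) = -3526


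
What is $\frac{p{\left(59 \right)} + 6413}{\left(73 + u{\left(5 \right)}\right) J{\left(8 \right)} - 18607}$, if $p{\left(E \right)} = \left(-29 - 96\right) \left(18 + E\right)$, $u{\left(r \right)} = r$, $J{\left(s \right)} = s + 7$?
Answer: $\frac{3212}{17437} \approx 0.18421$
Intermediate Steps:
$J{\left(s \right)} = 7 + s$
$p{\left(E \right)} = -2250 - 125 E$ ($p{\left(E \right)} = - 125 \left(18 + E\right) = -2250 - 125 E$)
$\frac{p{\left(59 \right)} + 6413}{\left(73 + u{\left(5 \right)}\right) J{\left(8 \right)} - 18607} = \frac{\left(-2250 - 7375\right) + 6413}{\left(73 + 5\right) \left(7 + 8\right) - 18607} = \frac{\left(-2250 - 7375\right) + 6413}{78 \cdot 15 - 18607} = \frac{-9625 + 6413}{1170 - 18607} = - \frac{3212}{-17437} = \left(-3212\right) \left(- \frac{1}{17437}\right) = \frac{3212}{17437}$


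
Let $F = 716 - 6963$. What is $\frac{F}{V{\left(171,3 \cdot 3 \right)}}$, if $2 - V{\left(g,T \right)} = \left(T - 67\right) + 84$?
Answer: $\frac{6247}{24} \approx 260.29$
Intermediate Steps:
$V{\left(g,T \right)} = -15 - T$ ($V{\left(g,T \right)} = 2 - \left(\left(T - 67\right) + 84\right) = 2 - \left(\left(-67 + T\right) + 84\right) = 2 - \left(17 + T\right) = -15 - T$)
$F = -6247$ ($F = 716 - 6963 = -6247$)
$\frac{F}{V{\left(171,3 \cdot 3 \right)}} = - \frac{6247}{-15 - 3 \cdot 3} = - \frac{6247}{-15 - 9} = - \frac{6247}{-24} = \left(-6247\right) \left(- \frac{1}{24}\right) = \frac{6247}{24}$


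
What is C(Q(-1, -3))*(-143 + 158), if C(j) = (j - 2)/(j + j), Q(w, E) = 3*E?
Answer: 55/6 ≈ 9.1667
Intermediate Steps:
C(j) = (-2 + j)/(2*j) (C(j) = (-2 + j)/((2*j)) = (-2 + j)*(1/(2*j)) = (-2 + j)/(2*j))
C(Q(-1, -3))*(-143 + 158) = ((-2 + 3*(-3))/(2*((3*(-3)))))*(-143 + 158) = ((½)*(-2 - 9)/(-9))*15 = ((½)*(-⅑)*(-11))*15 = (11/18)*15 = 55/6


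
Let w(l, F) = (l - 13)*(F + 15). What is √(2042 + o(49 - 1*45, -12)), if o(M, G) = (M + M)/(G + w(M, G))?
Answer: √3105570/39 ≈ 45.186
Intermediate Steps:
w(l, F) = (-13 + l)*(15 + F)
o(M, G) = 2*M/(-195 - 12*G + 15*M + G*M) (o(M, G) = (M + M)/(G + (-195 - 13*G + 15*M + G*M)) = (2*M)/(-195 - 12*G + 15*M + G*M) = 2*M/(-195 - 12*G + 15*M + G*M))
√(2042 + o(49 - 1*45, -12)) = √(2042 + 2*(49 - 1*45)/(-195 - 12*(-12) + 15*(49 - 1*45) - 12*(49 - 1*45))) = √(2042 + 2*(49 - 45)/(-195 + 144 + 15*(49 - 45) - 12*(49 - 45))) = √(2042 + 2*4/(-195 + 144 + 15*4 - 12*4)) = √(2042 + 2*4/(-195 + 144 + 60 - 48)) = √(2042 + 2*4/(-39)) = √(2042 + 2*4*(-1/39)) = √(2042 - 8/39) = √(79630/39) = √3105570/39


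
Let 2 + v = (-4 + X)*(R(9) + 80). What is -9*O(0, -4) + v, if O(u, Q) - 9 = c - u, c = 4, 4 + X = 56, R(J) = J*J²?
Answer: 38713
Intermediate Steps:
R(J) = J³
X = 52 (X = -4 + 56 = 52)
O(u, Q) = 13 - u (O(u, Q) = 9 + (4 - u) = 13 - u)
v = 38830 (v = -2 + (-4 + 52)*(9³ + 80) = -2 + 48*(729 + 80) = -2 + 48*809 = -2 + 38832 = 38830)
-9*O(0, -4) + v = -9*(13 - 1*0) + 38830 = -9*(13 + 0) + 38830 = -9*13 + 38830 = -117 + 38830 = 38713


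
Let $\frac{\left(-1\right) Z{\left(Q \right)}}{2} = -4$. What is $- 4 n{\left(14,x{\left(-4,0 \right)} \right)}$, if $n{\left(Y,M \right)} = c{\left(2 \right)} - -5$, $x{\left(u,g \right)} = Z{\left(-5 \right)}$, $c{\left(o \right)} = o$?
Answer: $-28$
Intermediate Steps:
$Z{\left(Q \right)} = 8$ ($Z{\left(Q \right)} = \left(-2\right) \left(-4\right) = 8$)
$x{\left(u,g \right)} = 8$
$n{\left(Y,M \right)} = 7$ ($n{\left(Y,M \right)} = 2 - -5 = 2 + 5 = 7$)
$- 4 n{\left(14,x{\left(-4,0 \right)} \right)} = \left(-4\right) 7 = -28$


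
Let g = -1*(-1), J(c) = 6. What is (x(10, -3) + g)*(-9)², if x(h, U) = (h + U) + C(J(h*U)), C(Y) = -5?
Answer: 243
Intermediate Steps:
g = 1
x(h, U) = -5 + U + h (x(h, U) = (h + U) - 5 = (U + h) - 5 = -5 + U + h)
(x(10, -3) + g)*(-9)² = ((-5 - 3 + 10) + 1)*(-9)² = (2 + 1)*81 = 3*81 = 243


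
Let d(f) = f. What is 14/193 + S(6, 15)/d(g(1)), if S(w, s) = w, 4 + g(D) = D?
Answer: -372/193 ≈ -1.9275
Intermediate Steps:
g(D) = -4 + D
14/193 + S(6, 15)/d(g(1)) = 14/193 + 6/(-4 + 1) = 14*(1/193) + 6/(-3) = 14/193 + 6*(-1/3) = 14/193 - 2 = -372/193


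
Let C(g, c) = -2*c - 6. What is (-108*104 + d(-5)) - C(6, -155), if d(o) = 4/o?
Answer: -57684/5 ≈ -11537.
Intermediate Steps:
C(g, c) = -6 - 2*c
(-108*104 + d(-5)) - C(6, -155) = (-108*104 + 4/(-5)) - (-6 - 2*(-155)) = (-11232 + 4*(-⅕)) - (-6 + 310) = (-11232 - ⅘) - 1*304 = -56164/5 - 304 = -57684/5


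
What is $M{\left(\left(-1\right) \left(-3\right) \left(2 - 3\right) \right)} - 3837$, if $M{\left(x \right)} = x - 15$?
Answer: $-3855$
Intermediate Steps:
$M{\left(x \right)} = -15 + x$ ($M{\left(x \right)} = x - 15 = -15 + x$)
$M{\left(\left(-1\right) \left(-3\right) \left(2 - 3\right) \right)} - 3837 = \left(-15 + \left(-1\right) \left(-3\right) \left(2 - 3\right)\right) - 3837 = \left(-15 + 3 \left(-1\right)\right) - 3837 = \left(-15 - 3\right) - 3837 = -18 - 3837 = -3855$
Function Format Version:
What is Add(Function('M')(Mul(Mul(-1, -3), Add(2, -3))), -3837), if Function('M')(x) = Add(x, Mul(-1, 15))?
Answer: -3855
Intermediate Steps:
Function('M')(x) = Add(-15, x) (Function('M')(x) = Add(x, -15) = Add(-15, x))
Add(Function('M')(Mul(Mul(-1, -3), Add(2, -3))), -3837) = Add(Add(-15, Mul(Mul(-1, -3), Add(2, -3))), -3837) = Add(Add(-15, Mul(3, -1)), -3837) = Add(Add(-15, -3), -3837) = Add(-18, -3837) = -3855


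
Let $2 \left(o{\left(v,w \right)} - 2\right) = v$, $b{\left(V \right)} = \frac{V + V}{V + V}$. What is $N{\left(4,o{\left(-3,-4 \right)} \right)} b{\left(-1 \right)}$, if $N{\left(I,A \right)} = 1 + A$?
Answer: $\frac{3}{2} \approx 1.5$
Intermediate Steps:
$b{\left(V \right)} = 1$ ($b{\left(V \right)} = \frac{2 V}{2 V} = 2 V \frac{1}{2 V} = 1$)
$o{\left(v,w \right)} = 2 + \frac{v}{2}$
$N{\left(4,o{\left(-3,-4 \right)} \right)} b{\left(-1 \right)} = \left(1 + \left(2 + \frac{1}{2} \left(-3\right)\right)\right) 1 = \left(1 + \left(2 - \frac{3}{2}\right)\right) 1 = \left(1 + \frac{1}{2}\right) 1 = \frac{3}{2} \cdot 1 = \frac{3}{2}$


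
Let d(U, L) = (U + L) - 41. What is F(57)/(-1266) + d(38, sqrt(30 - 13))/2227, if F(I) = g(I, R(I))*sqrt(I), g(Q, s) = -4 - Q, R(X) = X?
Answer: -3/2227 + sqrt(17)/2227 + 61*sqrt(57)/1266 ≈ 0.36428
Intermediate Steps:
d(U, L) = -41 + L + U (d(U, L) = (L + U) - 41 = -41 + L + U)
F(I) = sqrt(I)*(-4 - I) (F(I) = (-4 - I)*sqrt(I) = sqrt(I)*(-4 - I))
F(57)/(-1266) + d(38, sqrt(30 - 13))/2227 = (sqrt(57)*(-4 - 1*57))/(-1266) + (-41 + sqrt(30 - 13) + 38)/2227 = (sqrt(57)*(-4 - 57))*(-1/1266) + (-41 + sqrt(17) + 38)*(1/2227) = (sqrt(57)*(-61))*(-1/1266) + (-3 + sqrt(17))*(1/2227) = -61*sqrt(57)*(-1/1266) + (-3/2227 + sqrt(17)/2227) = 61*sqrt(57)/1266 + (-3/2227 + sqrt(17)/2227) = -3/2227 + sqrt(17)/2227 + 61*sqrt(57)/1266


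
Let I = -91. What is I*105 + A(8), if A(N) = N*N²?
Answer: -9043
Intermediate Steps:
A(N) = N³
I*105 + A(8) = -91*105 + 8³ = -9555 + 512 = -9043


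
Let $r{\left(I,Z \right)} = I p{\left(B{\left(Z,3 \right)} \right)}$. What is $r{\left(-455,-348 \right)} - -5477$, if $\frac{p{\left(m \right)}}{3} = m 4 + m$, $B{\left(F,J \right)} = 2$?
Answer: $-8173$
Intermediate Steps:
$p{\left(m \right)} = 15 m$ ($p{\left(m \right)} = 3 \left(m 4 + m\right) = 3 \left(4 m + m\right) = 3 \cdot 5 m = 15 m$)
$r{\left(I,Z \right)} = 30 I$ ($r{\left(I,Z \right)} = I 15 \cdot 2 = I 30 = 30 I$)
$r{\left(-455,-348 \right)} - -5477 = 30 \left(-455\right) - -5477 = -13650 + \left(-331 + 5808\right) = -13650 + 5477 = -8173$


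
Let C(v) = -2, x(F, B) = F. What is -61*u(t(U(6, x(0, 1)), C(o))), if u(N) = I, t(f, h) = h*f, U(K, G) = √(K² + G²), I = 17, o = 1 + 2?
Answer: -1037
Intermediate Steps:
o = 3
U(K, G) = √(G² + K²)
t(f, h) = f*h
u(N) = 17
-61*u(t(U(6, x(0, 1)), C(o))) = -61*17 = -1037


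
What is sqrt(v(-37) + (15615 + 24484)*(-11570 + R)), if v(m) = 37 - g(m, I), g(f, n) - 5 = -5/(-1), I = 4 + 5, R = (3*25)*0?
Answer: I*sqrt(463945403) ≈ 21539.0*I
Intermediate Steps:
R = 0 (R = 75*0 = 0)
I = 9
g(f, n) = 10 (g(f, n) = 5 - 5/(-1) = 5 - 5*(-1) = 5 + 5 = 10)
v(m) = 27 (v(m) = 37 - 1*10 = 37 - 10 = 27)
sqrt(v(-37) + (15615 + 24484)*(-11570 + R)) = sqrt(27 + (15615 + 24484)*(-11570 + 0)) = sqrt(27 + 40099*(-11570)) = sqrt(27 - 463945430) = sqrt(-463945403) = I*sqrt(463945403)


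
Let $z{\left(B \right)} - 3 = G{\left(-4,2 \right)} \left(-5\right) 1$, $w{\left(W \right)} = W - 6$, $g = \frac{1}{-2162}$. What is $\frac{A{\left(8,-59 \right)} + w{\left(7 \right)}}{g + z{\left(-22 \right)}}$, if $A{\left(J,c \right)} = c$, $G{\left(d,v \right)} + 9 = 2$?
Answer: $- \frac{125396}{82155} \approx -1.5263$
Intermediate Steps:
$G{\left(d,v \right)} = -7$ ($G{\left(d,v \right)} = -9 + 2 = -7$)
$g = - \frac{1}{2162} \approx -0.00046253$
$w{\left(W \right)} = -6 + W$
$z{\left(B \right)} = 38$ ($z{\left(B \right)} = 3 + \left(-7\right) \left(-5\right) 1 = 3 + 35 \cdot 1 = 3 + 35 = 38$)
$\frac{A{\left(8,-59 \right)} + w{\left(7 \right)}}{g + z{\left(-22 \right)}} = \frac{-59 + \left(-6 + 7\right)}{- \frac{1}{2162} + 38} = \frac{-59 + 1}{\frac{82155}{2162}} = \left(-58\right) \frac{2162}{82155} = - \frac{125396}{82155}$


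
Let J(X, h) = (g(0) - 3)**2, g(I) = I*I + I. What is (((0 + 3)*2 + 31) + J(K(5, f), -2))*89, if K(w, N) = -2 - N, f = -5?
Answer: 4094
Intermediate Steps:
g(I) = I + I**2 (g(I) = I**2 + I = I + I**2)
J(X, h) = 9 (J(X, h) = (0*(1 + 0) - 3)**2 = (0*1 - 3)**2 = (0 - 3)**2 = (-3)**2 = 9)
(((0 + 3)*2 + 31) + J(K(5, f), -2))*89 = (((0 + 3)*2 + 31) + 9)*89 = ((3*2 + 31) + 9)*89 = ((6 + 31) + 9)*89 = (37 + 9)*89 = 46*89 = 4094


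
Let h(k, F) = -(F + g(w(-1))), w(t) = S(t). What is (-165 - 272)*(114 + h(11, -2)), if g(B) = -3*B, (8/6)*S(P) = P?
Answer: -198835/4 ≈ -49709.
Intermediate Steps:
S(P) = 3*P/4
w(t) = 3*t/4
h(k, F) = -9/4 - F (h(k, F) = -(F - 9*(-1)/4) = -(F - 3*(-¾)) = -(F + 9/4) = -(9/4 + F) = -9/4 - F)
(-165 - 272)*(114 + h(11, -2)) = (-165 - 272)*(114 + (-9/4 - 1*(-2))) = -437*(114 + (-9/4 + 2)) = -437*(114 - ¼) = -437*455/4 = -198835/4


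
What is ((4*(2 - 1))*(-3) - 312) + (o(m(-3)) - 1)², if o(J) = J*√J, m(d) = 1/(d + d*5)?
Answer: -1883737/5832 + I*√2/54 ≈ -323.0 + 0.026189*I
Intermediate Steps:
m(d) = 1/(6*d) (m(d) = 1/(d + 5*d) = 1/(6*d))
o(J) = J^(3/2)
((4*(2 - 1))*(-3) - 312) + (o(m(-3)) - 1)² = ((4*(2 - 1))*(-3) - 312) + (((⅙)/(-3))^(3/2) - 1)² = ((4*1)*(-3) - 312) + (((⅙)*(-⅓))^(3/2) - 1)² = (4*(-3) - 312) + ((-1/18)^(3/2) - 1)² = (-12 - 312) + (-I*√2/108 - 1)² = -324 + (-1 - I*√2/108)²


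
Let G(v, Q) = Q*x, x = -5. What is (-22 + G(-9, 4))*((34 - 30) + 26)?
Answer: -1260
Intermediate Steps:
G(v, Q) = -5*Q (G(v, Q) = Q*(-5) = -5*Q)
(-22 + G(-9, 4))*((34 - 30) + 26) = (-22 - 5*4)*((34 - 30) + 26) = (-22 - 20)*(4 + 26) = -42*30 = -1260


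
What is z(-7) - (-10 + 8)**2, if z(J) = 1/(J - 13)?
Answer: -81/20 ≈ -4.0500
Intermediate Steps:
z(J) = 1/(-13 + J)
z(-7) - (-10 + 8)**2 = 1/(-13 - 7) - (-10 + 8)**2 = 1/(-20) - 1*(-2)**2 = -1/20 - 1*4 = -1/20 - 4 = -81/20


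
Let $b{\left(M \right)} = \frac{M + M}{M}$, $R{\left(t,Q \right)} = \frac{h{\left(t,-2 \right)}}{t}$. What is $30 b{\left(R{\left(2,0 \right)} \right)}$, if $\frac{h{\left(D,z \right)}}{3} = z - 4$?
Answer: $60$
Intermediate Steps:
$h{\left(D,z \right)} = -12 + 3 z$ ($h{\left(D,z \right)} = 3 \left(z - 4\right) = 3 \left(-4 + z\right) = -12 + 3 z$)
$R{\left(t,Q \right)} = - \frac{18}{t}$ ($R{\left(t,Q \right)} = \frac{-12 + 3 \left(-2\right)}{t} = \frac{-12 - 6}{t} = - \frac{18}{t}$)
$b{\left(M \right)} = 2$ ($b{\left(M \right)} = \frac{2 M}{M} = 2$)
$30 b{\left(R{\left(2,0 \right)} \right)} = 30 \cdot 2 = 60$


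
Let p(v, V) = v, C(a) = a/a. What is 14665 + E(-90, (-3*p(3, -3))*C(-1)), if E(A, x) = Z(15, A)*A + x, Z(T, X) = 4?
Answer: 14296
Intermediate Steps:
C(a) = 1
E(A, x) = x + 4*A (E(A, x) = 4*A + x = x + 4*A)
14665 + E(-90, (-3*p(3, -3))*C(-1)) = 14665 + (-3*3*1 + 4*(-90)) = 14665 + (-9*1 - 360) = 14665 + (-9 - 360) = 14665 - 369 = 14296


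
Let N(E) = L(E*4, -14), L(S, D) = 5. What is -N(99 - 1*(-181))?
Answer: -5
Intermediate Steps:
N(E) = 5
-N(99 - 1*(-181)) = -1*5 = -5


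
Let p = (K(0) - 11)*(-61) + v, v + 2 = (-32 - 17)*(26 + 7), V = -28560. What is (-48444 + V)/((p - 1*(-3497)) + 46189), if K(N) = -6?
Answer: -69/44 ≈ -1.5682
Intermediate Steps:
v = -1619 (v = -2 + (-32 - 17)*(26 + 7) = -2 - 49*33 = -2 - 1617 = -1619)
p = -582 (p = (-6 - 11)*(-61) - 1619 = -17*(-61) - 1619 = 1037 - 1619 = -582)
(-48444 + V)/((p - 1*(-3497)) + 46189) = (-48444 - 28560)/((-582 - 1*(-3497)) + 46189) = -77004/((-582 + 3497) + 46189) = -77004/(2915 + 46189) = -77004/49104 = -77004*1/49104 = -69/44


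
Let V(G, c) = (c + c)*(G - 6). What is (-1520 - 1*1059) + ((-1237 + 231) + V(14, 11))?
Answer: -3409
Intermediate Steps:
V(G, c) = 2*c*(-6 + G) (V(G, c) = (2*c)*(-6 + G) = 2*c*(-6 + G))
(-1520 - 1*1059) + ((-1237 + 231) + V(14, 11)) = (-1520 - 1*1059) + ((-1237 + 231) + 2*11*(-6 + 14)) = (-1520 - 1059) + (-1006 + 2*11*8) = -2579 + (-1006 + 176) = -2579 - 830 = -3409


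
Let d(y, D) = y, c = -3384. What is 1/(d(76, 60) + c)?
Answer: -1/3308 ≈ -0.00030230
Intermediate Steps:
1/(d(76, 60) + c) = 1/(76 - 3384) = 1/(-3308) = -1/3308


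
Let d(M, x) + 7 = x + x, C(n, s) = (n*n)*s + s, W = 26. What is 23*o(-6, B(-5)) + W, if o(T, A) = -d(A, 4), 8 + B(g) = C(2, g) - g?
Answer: 3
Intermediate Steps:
C(n, s) = s + s*n**2 (C(n, s) = n**2*s + s = s*n**2 + s = s + s*n**2)
d(M, x) = -7 + 2*x (d(M, x) = -7 + (x + x) = -7 + 2*x)
B(g) = -8 + 4*g (B(g) = -8 + (g*(1 + 2**2) - g) = -8 + (g*(1 + 4) - g) = -8 + (g*5 - g) = -8 + (5*g - g) = -8 + 4*g)
o(T, A) = -1 (o(T, A) = -(-7 + 2*4) = -(-7 + 8) = -1*1 = -1)
23*o(-6, B(-5)) + W = 23*(-1) + 26 = -23 + 26 = 3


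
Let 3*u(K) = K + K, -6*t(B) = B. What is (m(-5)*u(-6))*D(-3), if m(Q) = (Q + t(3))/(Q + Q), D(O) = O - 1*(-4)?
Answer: -11/5 ≈ -2.2000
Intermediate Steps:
t(B) = -B/6
u(K) = 2*K/3 (u(K) = (K + K)/3 = (2*K)/3 = 2*K/3)
D(O) = 4 + O (D(O) = O + 4 = 4 + O)
m(Q) = (-½ + Q)/(2*Q) (m(Q) = (Q - ⅙*3)/(Q + Q) = (Q - ½)/((2*Q)) = (-½ + Q)*(1/(2*Q)) = (-½ + Q)/(2*Q))
(m(-5)*u(-6))*D(-3) = (((¼)*(-1 + 2*(-5))/(-5))*((⅔)*(-6)))*(4 - 3) = (((¼)*(-⅕)*(-1 - 10))*(-4))*1 = (((¼)*(-⅕)*(-11))*(-4))*1 = ((11/20)*(-4))*1 = -11/5*1 = -11/5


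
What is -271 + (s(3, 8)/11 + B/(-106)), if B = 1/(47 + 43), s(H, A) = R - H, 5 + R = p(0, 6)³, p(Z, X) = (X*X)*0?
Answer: -28515071/104940 ≈ -271.73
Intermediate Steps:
p(Z, X) = 0 (p(Z, X) = X²*0 = 0)
R = -5 (R = -5 + 0³ = -5 + 0 = -5)
s(H, A) = -5 - H
B = 1/90 ≈ 0.011111
-271 + (s(3, 8)/11 + B/(-106)) = -271 + ((-5 - 1*3)/11 + (1/90)/(-106)) = -271 + ((-5 - 3)*(1/11) + (1/90)*(-1/106)) = -271 + (-8*1/11 - 1/9540) = -271 + (-8/11 - 1/9540) = -271 - 76331/104940 = -28515071/104940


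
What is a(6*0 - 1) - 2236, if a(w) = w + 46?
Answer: -2191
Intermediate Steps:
a(w) = 46 + w
a(6*0 - 1) - 2236 = (46 + (6*0 - 1)) - 2236 = (46 + (0 - 1)) - 2236 = (46 - 1) - 2236 = 45 - 2236 = -2191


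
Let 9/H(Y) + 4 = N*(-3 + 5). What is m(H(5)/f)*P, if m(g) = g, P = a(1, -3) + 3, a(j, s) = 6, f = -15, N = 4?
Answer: -27/20 ≈ -1.3500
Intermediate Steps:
H(Y) = 9/4 (H(Y) = 9/(-4 + 4*(-3 + 5)) = 9/(-4 + 4*2) = 9/(-4 + 8) = 9/4)
P = 9 (P = 6 + 3 = 9)
m(H(5)/f)*P = ((9/4)/(-15))*9 = ((9/4)*(-1/15))*9 = -3/20*9 = -27/20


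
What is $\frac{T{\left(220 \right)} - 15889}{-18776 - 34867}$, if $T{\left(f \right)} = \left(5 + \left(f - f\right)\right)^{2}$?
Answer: $\frac{5288}{17881} \approx 0.29573$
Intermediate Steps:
$T{\left(f \right)} = 25$ ($T{\left(f \right)} = \left(5 + 0\right)^{2} = 5^{2} = 25$)
$\frac{T{\left(220 \right)} - 15889}{-18776 - 34867} = \frac{25 - 15889}{-18776 - 34867} = - \frac{15864}{-53643} = \left(-15864\right) \left(- \frac{1}{53643}\right) = \frac{5288}{17881}$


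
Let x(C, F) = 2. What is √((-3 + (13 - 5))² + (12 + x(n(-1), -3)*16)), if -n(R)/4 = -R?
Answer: √69 ≈ 8.3066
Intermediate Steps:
n(R) = 4*R (n(R) = -(-4)*R = 4*R)
√((-3 + (13 - 5))² + (12 + x(n(-1), -3)*16)) = √((-3 + (13 - 5))² + (12 + 2*16)) = √((-3 + 8)² + (12 + 32)) = √(5² + 44) = √(25 + 44) = √69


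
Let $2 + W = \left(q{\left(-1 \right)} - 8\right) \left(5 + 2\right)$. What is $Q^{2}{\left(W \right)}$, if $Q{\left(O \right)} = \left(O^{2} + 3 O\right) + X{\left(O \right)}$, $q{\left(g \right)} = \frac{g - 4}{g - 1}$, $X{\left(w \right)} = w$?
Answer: $\frac{34963569}{16} \approx 2.1852 \cdot 10^{6}$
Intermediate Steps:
$q{\left(g \right)} = \frac{-4 + g}{-1 + g}$
$W = - \frac{81}{2}$ ($W = -2 + \left(\frac{-4 - 1}{-1 - 1} - 8\right) \left(5 + 2\right) = -2 + \left(\frac{1}{-2} \left(-5\right) - 8\right) 7 = -2 + \left(\left(- \frac{1}{2}\right) \left(-5\right) - 8\right) 7 = -2 + \left(\frac{5}{2} - 8\right) 7 = -2 - \frac{77}{2} = - \frac{81}{2} \approx -40.5$)
$Q{\left(O \right)} = O^{2} + 4 O$ ($Q{\left(O \right)} = \left(O^{2} + 3 O\right) + O = O^{2} + 4 O$)
$Q^{2}{\left(W \right)} = \left(- \frac{81 \left(4 - \frac{81}{2}\right)}{2}\right)^{2} = \left(\left(- \frac{81}{2}\right) \left(- \frac{73}{2}\right)\right)^{2} = \left(\frac{5913}{4}\right)^{2} = \frac{34963569}{16}$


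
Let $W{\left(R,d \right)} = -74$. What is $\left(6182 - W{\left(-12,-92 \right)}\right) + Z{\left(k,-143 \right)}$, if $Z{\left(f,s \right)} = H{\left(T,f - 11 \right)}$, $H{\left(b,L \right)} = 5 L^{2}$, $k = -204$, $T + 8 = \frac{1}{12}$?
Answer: $237381$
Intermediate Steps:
$T = - \frac{95}{12}$ ($T = -8 + \frac{1}{12} = - \frac{95}{12} \approx -7.9167$)
$Z{\left(f,s \right)} = 5 \left(-11 + f\right)^{2}$ ($Z{\left(f,s \right)} = 5 \left(f - 11\right)^{2} = 5 \left(-11 + f\right)^{2}$)
$\left(6182 - W{\left(-12,-92 \right)}\right) + Z{\left(k,-143 \right)} = \left(6182 - -74\right) + 5 \left(-11 - 204\right)^{2} = \left(6182 + 74\right) + 5 \left(-215\right)^{2} = 6256 + 5 \cdot 46225 = 6256 + 231125 = 237381$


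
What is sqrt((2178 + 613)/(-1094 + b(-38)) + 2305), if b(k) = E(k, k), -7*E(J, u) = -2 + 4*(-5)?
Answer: sqrt(33562974687)/3818 ≈ 47.984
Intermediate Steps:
E(J, u) = 22/7 (E(J, u) = -(-2 + 4*(-5))/7 = -(-2 - 20)/7 = -1/7*(-22) = 22/7)
b(k) = 22/7
sqrt((2178 + 613)/(-1094 + b(-38)) + 2305) = sqrt((2178 + 613)/(-1094 + 22/7) + 2305) = sqrt(2791/(-7636/7) + 2305) = sqrt(2791*(-7/7636) + 2305) = sqrt(-19537/7636 + 2305) = sqrt(17581443/7636) = sqrt(33562974687)/3818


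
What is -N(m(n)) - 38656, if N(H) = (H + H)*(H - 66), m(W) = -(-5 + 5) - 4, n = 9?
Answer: -39216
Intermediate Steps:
m(W) = -4 (m(W) = -1*0 - 4 = 0 - 4 = -4)
N(H) = 2*H*(-66 + H) (N(H) = (2*H)*(-66 + H) = 2*H*(-66 + H))
-N(m(n)) - 38656 = -2*(-4)*(-66 - 4) - 38656 = -2*(-4)*(-70) - 38656 = -1*560 - 38656 = -560 - 38656 = -39216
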